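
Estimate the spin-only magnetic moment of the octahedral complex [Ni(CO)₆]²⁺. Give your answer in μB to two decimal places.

2.83 μB

CO is neutral, so the +2 overall charge sits on Ni: oxidation state +2.
Ni is in group 10, so Ni²⁺ is d⁸ (10 − 2 = 8).
Configuration: t₂g⁶ eg² → 2 unpaired electrons.
μ(spin-only) = √[2(2+2)] = √8 ≈ 2.83 μB.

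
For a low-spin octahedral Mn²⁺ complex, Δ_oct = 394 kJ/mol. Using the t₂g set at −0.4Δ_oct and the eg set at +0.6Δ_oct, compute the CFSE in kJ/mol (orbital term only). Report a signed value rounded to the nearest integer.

Mn sits in group 7; removing 2 electrons leaves Mn²⁺ with 7 − 2 = 5 d electrons.
The d⁵ electrons fill as t₂g⁵ eg⁰.
The orbital stabilization is -2.0Δ_oct = -2.0 × 394 = -788 kJ/mol.

-788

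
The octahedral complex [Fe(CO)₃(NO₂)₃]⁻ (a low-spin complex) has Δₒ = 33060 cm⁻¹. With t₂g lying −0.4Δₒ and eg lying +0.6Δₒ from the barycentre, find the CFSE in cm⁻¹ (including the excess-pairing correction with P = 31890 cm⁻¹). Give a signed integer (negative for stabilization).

Ligand charges: 3×(+0) from CO and 3×(-1) from NO₂⁻ sum to -3; with overall charge -1, Fe is +2.
Fe sits in group 8; removing 2 electrons leaves Fe²⁺ with 8 − 2 = 6 d electrons.
Electron filling gives t₂g⁶ eg⁰.
CFSE(orbital) = 6×(-0.4Δₒ) + 0×(0.6Δₒ) = -2.4Δₒ; with Δₒ = 33060 cm⁻¹ that is -79344 cm⁻¹.
Pairing penalty: 3 pairs vs 1 in the high-spin reference → 2 extra × P = 63780 cm⁻¹.
Net CFSE = -79344 + 63780 = -15564 cm⁻¹.

-15564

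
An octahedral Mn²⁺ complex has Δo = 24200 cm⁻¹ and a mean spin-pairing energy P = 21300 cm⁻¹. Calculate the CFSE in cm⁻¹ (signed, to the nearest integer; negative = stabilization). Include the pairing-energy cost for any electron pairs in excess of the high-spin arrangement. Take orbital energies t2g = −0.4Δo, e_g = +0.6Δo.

-5800

Mn is in group 7, so Mn²⁺ is d⁵ (7 − 2 = 5).
Δo > P, so pairing is preferred: the ground state is low-spin.
Configuration: t2g^5 e_g^0.
Orbital CFSE = -2.0Δo = -2.0 × 24200 = -48400 cm⁻¹.
Excess pairs vs high-spin: 2 − 0 = 2; pairing cost = +42600 cm⁻¹.
Net CFSE = -48400 + 42600 = -5800 cm⁻¹.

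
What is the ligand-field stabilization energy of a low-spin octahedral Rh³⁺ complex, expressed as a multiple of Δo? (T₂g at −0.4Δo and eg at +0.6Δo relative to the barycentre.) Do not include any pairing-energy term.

Rh³⁺: group 9, so d-count = 9 − 3 = 6.
Configuration: t₂g⁶ eg⁰.
CFSE = 6(-0.4Δo) + 0(0.6Δo) = -2.4Δo + 0.0Δo = -2.4Δo.

-2.4 Δo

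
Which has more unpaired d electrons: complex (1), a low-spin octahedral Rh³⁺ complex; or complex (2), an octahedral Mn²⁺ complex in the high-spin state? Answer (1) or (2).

(2)

(1): Group 9 minus oxidation state +3 gives a d⁶ configuration for Rh³⁺; t2g^6 e_g^0 → 0 unpaired.
(2): Mn sits in group 7; removing 2 electrons leaves Mn²⁺ with 7 − 2 = 5 d electrons; t₂g³ eg² → 5 unpaired.
So (2) has more unpaired electrons.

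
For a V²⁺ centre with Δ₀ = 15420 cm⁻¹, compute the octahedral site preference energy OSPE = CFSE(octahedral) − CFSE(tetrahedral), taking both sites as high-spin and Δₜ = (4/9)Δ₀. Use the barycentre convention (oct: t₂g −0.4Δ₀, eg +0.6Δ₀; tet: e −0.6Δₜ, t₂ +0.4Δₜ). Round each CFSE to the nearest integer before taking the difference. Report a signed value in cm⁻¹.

-13021

Group 5 minus oxidation state +2 gives a d³ configuration for V²⁺.
Octahedral (high-spin): t2g^3 e_g^0, CFSE = 3(−0.4) + 0(+0.6) = -1.2Δ₀ = -1.2 × 15420 = -18504 cm⁻¹.
Tetrahedral e^2 t2^1 gives -0.8Δₜ = -0.8 × (4/9) × 15420 = -5483 cm⁻¹.
Subtracting, OSPE = -18504 − (-5483) = -13021 cm⁻¹.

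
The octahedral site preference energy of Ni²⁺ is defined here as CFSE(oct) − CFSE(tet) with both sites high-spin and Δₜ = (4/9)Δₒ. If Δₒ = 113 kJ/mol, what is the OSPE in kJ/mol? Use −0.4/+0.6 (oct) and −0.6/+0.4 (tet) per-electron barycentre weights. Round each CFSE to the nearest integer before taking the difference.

Ni is in group 10, so Ni²⁺ is d⁸ (10 − 2 = 8).
In an octahedral site d⁸ (HS) is t₂g⁶ eg², giving CFSE(oct) = -1.2Δₒ = -136 kJ/mol.
Tetrahedral: e⁴ t₂⁴, CFSE = 4(−0.6) + 4(+0.4) = -0.8Δₜ = -0.8 × (4/9) × 113 = -40 kJ/mol.
OSPE = CFSE(oct) − CFSE(tet) = -136 − (-40) = -96 kJ/mol.

-96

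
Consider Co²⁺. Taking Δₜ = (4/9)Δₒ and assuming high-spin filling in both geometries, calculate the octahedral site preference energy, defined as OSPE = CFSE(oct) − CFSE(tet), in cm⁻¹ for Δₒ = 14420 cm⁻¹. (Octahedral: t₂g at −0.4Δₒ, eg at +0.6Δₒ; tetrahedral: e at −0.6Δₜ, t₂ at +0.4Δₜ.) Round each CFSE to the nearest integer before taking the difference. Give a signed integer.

Co sits in group 9; removing 2 electrons leaves Co²⁺ with 9 − 2 = 7 d electrons.
Octahedral high-spin t₂g⁵ eg²: CFSE = -0.8 × 14420 = -11536 cm⁻¹.
Tetrahedral: e⁴ t₂³, CFSE = 4(−0.6) + 3(+0.4) = -1.2Δₜ = -1.2 × (4/9) × 14420 = -7691 cm⁻¹.
OSPE = CFSE(oct) − CFSE(tet) = -11536 − (-7691) = -3845 cm⁻¹.

-3845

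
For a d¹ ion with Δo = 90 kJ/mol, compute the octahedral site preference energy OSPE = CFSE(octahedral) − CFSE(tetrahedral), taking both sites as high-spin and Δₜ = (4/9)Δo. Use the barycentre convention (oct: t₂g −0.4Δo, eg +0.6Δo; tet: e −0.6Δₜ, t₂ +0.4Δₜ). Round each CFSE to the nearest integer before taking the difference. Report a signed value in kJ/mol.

-12

Octahedral (high-spin): t₂g¹ eg⁰, CFSE = 1(−0.4) + 0(+0.6) = -0.4Δo = -0.4 × 90 = -36 kJ/mol.
In a tetrahedral site the filling is e¹ t₂⁰: CFSE(tet) = -0.6Δₜ = -0.6 × (4/9)(90) = -24 kJ/mol.
OSPE = CFSE(oct) − CFSE(tet) = -36 − (-24) = -12 kJ/mol.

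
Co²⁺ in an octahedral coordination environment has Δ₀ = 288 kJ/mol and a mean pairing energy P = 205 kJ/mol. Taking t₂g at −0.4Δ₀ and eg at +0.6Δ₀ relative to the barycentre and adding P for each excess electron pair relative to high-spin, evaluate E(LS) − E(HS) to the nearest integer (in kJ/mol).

Co is in group 9, so Co²⁺ is d⁷ (9 − 2 = 7).
High-spin d⁷ fills as t₂g⁵ eg² with CFSE 5(−0.4) + 2(+0.6) = -0.8Δ₀ = -230 kJ/mol.
Low-spin t₂g⁶ eg¹ gives -1.8Δ₀ = -518 kJ/mol, but forming 1 extra pair costs 1P = 205 kJ/mol, so E(LS) = -518 + 205 = -313 kJ/mol.
E(LS) − E(HS) = -313 − (-230) = -83 kJ/mol.

-83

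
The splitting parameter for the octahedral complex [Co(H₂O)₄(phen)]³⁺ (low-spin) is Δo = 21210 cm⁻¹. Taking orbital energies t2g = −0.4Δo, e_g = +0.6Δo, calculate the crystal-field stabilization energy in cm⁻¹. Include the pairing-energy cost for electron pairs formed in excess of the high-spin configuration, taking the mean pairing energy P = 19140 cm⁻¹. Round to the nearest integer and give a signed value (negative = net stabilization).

-12624

Ligand charges: 4×(+0) from H₂O and 1×(+0) from phen sum to +0; with overall charge +3, Co is +3.
Co sits in group 9; removing 3 electrons leaves Co³⁺ with 9 − 3 = 6 d electrons.
Configuration: t2g^6 e_g^0.
CFSE(orbital) = 6×(-0.4Δo) + 0×(0.6Δo) = -2.4Δo; with Δo = 21210 cm⁻¹ that is -50904 cm⁻¹.
Pairing penalty: 3 pairs vs 1 in the high-spin reference → 2 extra × P = 38280 cm⁻¹.
Overall CFSE = -50904 + 38280 = -12624 cm⁻¹.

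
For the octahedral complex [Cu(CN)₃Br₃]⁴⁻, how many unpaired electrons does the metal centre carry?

1

Ligand charges: 3×(-1) from CN⁻ and 3×(-1) from Br⁻ sum to -6; with overall charge -4, Cu is +2.
Cu is in group 11, so Cu²⁺ is d⁹ (11 − 2 = 9).
Configuration: t₂g⁶ eg³, giving 1 unpaired electron.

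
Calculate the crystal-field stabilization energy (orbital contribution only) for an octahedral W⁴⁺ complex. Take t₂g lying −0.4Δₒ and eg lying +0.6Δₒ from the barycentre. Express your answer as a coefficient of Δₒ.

-0.8 Δₒ

Group 6 minus oxidation state +4 gives a d² configuration for W⁴⁺.
Configuration: t₂g² eg⁰.
CFSE = 2(-0.4Δₒ) + 0(0.6Δₒ) = -0.8Δₒ + 0.0Δₒ = -0.8Δₒ.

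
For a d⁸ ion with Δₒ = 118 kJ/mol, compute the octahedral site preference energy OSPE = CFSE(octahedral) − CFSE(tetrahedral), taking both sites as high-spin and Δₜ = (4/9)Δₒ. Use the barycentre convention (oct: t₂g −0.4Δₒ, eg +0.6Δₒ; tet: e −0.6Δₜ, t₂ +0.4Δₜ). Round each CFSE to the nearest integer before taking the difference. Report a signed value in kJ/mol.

Octahedral (high-spin): t2g^6 e_g^2, CFSE = 6(−0.4) + 2(+0.6) = -1.2Δₒ = -1.2 × 118 = -142 kJ/mol.
In a tetrahedral site the filling is e^4 t2^4: CFSE(tet) = -0.8Δₜ = -0.8 × (4/9)(118) = -42 kJ/mol.
Subtracting, OSPE = -142 − (-42) = -100 kJ/mol.

-100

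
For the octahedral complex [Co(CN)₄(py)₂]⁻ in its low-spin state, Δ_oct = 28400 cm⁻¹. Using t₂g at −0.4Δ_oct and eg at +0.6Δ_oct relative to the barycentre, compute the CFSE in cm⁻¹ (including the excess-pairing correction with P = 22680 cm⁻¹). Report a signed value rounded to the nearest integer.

-22800

Ligand charges: 4×(-1) from CN⁻ and 2×(+0) from py sum to -4; with overall charge -1, Co is +3.
Group 9 minus oxidation state +3 gives a d⁶ configuration for Co³⁺.
The d⁶ electrons fill as t₂g⁶ eg⁰.
CFSE(orbital) = 6×(-0.4Δ_oct) + 0×(0.6Δ_oct) = -2.4Δ_oct; with Δ_oct = 28400 cm⁻¹ that is -68160 cm⁻¹.
Relative to high-spin t₂g⁴ eg² (1 paired), the low-spin configuration has 2 additional pairs, contributing +2 × 22680 = +45360 cm⁻¹.
Net CFSE = -68160 + 45360 = -22800 cm⁻¹.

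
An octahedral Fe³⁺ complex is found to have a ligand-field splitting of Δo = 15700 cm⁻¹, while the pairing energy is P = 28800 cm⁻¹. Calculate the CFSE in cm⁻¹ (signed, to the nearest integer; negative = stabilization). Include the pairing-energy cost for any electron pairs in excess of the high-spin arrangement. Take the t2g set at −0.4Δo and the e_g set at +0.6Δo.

Fe sits in group 8; removing 3 electrons leaves Fe³⁺ with 8 − 3 = 5 d electrons.
With Δo < P the complex is high-spin.
That gives t2g^3 e_g^2.
Orbital CFSE = 0.0Δo = 0.0 × 15700 = 0 cm⁻¹.
High-spin has no excess pairs, so no pairing correction applies.

0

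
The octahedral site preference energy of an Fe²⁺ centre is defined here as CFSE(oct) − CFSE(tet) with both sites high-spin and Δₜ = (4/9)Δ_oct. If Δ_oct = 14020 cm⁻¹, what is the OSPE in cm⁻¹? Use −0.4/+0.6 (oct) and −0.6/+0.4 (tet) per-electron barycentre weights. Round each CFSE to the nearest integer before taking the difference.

Fe²⁺: group 8, so d-count = 8 − 2 = 6.
Octahedral (high-spin): t2g^4 e_g^2, CFSE = 4(−0.4) + 2(+0.6) = -0.4Δ_oct = -0.4 × 14020 = -5608 cm⁻¹.
Tetrahedral: e^3 t2^3, CFSE = 3(−0.6) + 3(+0.4) = -0.6Δₜ = -0.6 × (4/9) × 14020 = -3739 cm⁻¹.
Subtracting, OSPE = -5608 − (-3739) = -1869 cm⁻¹.

-1869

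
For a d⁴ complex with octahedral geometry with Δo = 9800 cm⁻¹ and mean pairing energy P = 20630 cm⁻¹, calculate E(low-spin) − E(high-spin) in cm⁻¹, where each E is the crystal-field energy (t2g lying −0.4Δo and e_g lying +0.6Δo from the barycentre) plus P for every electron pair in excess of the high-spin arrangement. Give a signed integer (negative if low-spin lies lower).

10830

In the high-spin limit (t2g^3 e_g^1) the orbital term is -0.6Δo = -5880 cm⁻¹, with no excess pairing.
For low-spin the configuration is t2g^4 e_g^0: orbital energy -1.6 × 9800 = -15680 cm⁻¹, and 1 additional pair relative to high-spin adds 20630 cm⁻¹, giving 4950 cm⁻¹.
Thus E(LS) − E(HS) = 10830 cm⁻¹.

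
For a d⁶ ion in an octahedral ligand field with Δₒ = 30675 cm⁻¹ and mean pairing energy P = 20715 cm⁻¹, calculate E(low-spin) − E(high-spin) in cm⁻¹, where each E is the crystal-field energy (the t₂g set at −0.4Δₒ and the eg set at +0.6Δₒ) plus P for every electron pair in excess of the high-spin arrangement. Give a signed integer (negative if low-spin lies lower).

-19920

High-spin: t₂g⁴ eg², CFSE = -0.4Δₒ = -12270 cm⁻¹.
Low-spin: t₂g⁶ eg⁰, orbital CFSE = -2.4Δₒ = -73620 cm⁻¹; plus 2 excess pairs × P = +41430 cm⁻¹; total -32190 cm⁻¹.
E(LS) − E(HS) = -32190 − (-12270) = -19920 cm⁻¹.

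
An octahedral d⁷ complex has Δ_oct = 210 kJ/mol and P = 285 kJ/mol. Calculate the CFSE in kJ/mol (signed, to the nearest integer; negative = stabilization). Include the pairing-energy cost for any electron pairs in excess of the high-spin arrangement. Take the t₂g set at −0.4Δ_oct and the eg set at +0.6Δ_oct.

Δ_oct < P, so pairing is avoided: the ground state is high-spin.
Filling d⁷ accordingly: t₂g⁵ eg².
Orbital CFSE = -0.8Δ_oct = -0.8 × 210 = -168 kJ/mol.
High-spin has no excess pairs, so no pairing correction applies.

-168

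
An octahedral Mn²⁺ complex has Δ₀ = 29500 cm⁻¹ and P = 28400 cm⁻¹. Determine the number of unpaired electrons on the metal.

Group 7 minus oxidation state +2 gives a d⁵ configuration for Mn²⁺.
Since Δ₀ = 29500 cm⁻¹ > P = 28400 cm⁻¹, the complex adopts the low-spin configuration.
That gives t2g^5 e_g^0.
Unpaired electrons: 1.

1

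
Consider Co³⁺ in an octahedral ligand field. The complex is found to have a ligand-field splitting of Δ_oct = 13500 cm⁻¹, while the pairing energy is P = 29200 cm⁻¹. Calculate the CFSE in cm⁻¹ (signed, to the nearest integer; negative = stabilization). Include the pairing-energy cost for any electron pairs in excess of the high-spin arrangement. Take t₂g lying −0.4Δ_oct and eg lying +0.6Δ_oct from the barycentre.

Co³⁺: group 9, so d-count = 9 − 3 = 6.
Here Δ_oct < P (13500 < 29200), so the high-spin state is favoured.
That gives t₂g⁴ eg².
Orbital CFSE = -0.4Δ_oct = -0.4 × 13500 = -5400 cm⁻¹.
High-spin has no excess pairs, so no pairing correction applies.

-5400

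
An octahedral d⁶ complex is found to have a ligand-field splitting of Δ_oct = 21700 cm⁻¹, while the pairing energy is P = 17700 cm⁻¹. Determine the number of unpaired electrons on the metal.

0

Δ_oct > P, so pairing is preferred: the ground state is low-spin.
Filling d⁶ accordingly: t2g^6 e_g^0.
Unpaired electrons: 0.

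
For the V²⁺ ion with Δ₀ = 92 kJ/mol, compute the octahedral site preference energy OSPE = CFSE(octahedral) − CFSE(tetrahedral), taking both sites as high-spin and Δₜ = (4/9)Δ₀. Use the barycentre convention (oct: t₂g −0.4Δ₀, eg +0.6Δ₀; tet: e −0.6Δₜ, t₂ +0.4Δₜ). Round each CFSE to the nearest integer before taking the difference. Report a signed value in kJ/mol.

-77

V²⁺: group 5, so d-count = 5 − 2 = 3.
Octahedral high-spin t₂g³ eg⁰: CFSE = -1.2 × 92 = -110 kJ/mol.
In a tetrahedral site the filling is e² t₂¹: CFSE(tet) = -0.8Δₜ = -0.8 × (4/9)(92) = -33 kJ/mol.
OSPE = CFSE(oct) − CFSE(tet) = -110 − (-33) = -77 kJ/mol.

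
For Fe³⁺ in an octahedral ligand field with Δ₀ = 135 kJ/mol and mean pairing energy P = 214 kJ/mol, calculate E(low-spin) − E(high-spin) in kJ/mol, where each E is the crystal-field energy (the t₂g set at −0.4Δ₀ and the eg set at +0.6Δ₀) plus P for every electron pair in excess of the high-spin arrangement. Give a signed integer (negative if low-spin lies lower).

158

Group 8 minus oxidation state +3 gives a d⁵ configuration for Fe³⁺.
In the high-spin limit (t₂g³ eg²) the orbital term is 0.0Δ₀ = 0 kJ/mol, with no excess pairing.
For low-spin the configuration is t₂g⁵ eg⁰: orbital energy -2.0 × 135 = -270 kJ/mol, and 2 additional pairs relative to high-spin add 428 kJ/mol, giving 158 kJ/mol.
The difference is 158 − (0) = 158 kJ/mol, so high-spin lies lower.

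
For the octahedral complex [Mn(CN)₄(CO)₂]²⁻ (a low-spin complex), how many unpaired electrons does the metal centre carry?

Ligand charges: 4×(-1) from CN⁻ and 2×(+0) from CO sum to -4; with overall charge -2, Mn is +2.
Group 7 minus oxidation state +2 gives a d⁵ configuration for Mn²⁺.
Configuration: t2g^5 e_g^0, giving 1 unpaired electron.

1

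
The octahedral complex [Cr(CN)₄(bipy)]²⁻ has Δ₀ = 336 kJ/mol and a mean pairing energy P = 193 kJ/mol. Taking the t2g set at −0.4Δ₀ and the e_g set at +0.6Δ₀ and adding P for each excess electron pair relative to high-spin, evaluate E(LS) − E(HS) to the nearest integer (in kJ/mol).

Ligand charges: 4×(-1) from CN⁻ and 1×(+0) from bipy sum to -4; with overall charge -2, Cr is +2.
Group 6 minus oxidation state +2 gives a d⁴ configuration for Cr²⁺.
In the high-spin limit (t2g^3 e_g^1) the orbital term is -0.6Δ₀ = -202 kJ/mol, with no excess pairing.
For low-spin the configuration is t2g^4 e_g^0: orbital energy -1.6 × 336 = -538 kJ/mol, and 1 additional pair relative to high-spin adds 193 kJ/mol, giving -345 kJ/mol.
E(LS) − E(HS) = -345 − (-202) = -143 kJ/mol.

-143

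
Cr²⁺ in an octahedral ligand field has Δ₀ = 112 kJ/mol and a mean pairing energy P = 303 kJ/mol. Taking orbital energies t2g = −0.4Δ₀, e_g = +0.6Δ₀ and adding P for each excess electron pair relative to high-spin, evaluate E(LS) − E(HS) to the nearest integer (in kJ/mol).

Cr is in group 6, so Cr²⁺ is d⁴ (6 − 2 = 4).
High-spin: t2g^3 e_g^1, CFSE = -0.6Δ₀ = -67 kJ/mol.
For low-spin the configuration is t2g^4 e_g^0: orbital energy -1.6 × 112 = -179 kJ/mol, and 1 additional pair relative to high-spin adds 303 kJ/mol, giving 124 kJ/mol.
E(LS) − E(HS) = 124 − (-67) = 191 kJ/mol.

191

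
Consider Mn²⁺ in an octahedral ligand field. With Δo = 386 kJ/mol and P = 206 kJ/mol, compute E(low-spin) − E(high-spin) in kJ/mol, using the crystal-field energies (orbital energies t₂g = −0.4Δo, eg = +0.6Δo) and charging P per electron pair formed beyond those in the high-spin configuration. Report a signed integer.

-360

Group 7 minus oxidation state +2 gives a d⁵ configuration for Mn²⁺.
In the high-spin limit (t₂g³ eg²) the orbital term is 0.0Δo = 0 kJ/mol, with no excess pairing.
For low-spin the configuration is t₂g⁵ eg⁰: orbital energy -2.0 × 386 = -772 kJ/mol, and 2 additional pairs relative to high-spin add 412 kJ/mol, giving -360 kJ/mol.
The difference is -360 − (0) = -360 kJ/mol, so low-spin lies lower.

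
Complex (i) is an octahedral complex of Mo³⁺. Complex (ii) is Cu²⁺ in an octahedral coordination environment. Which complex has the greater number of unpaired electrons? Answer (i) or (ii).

(i): Mo sits in group 6; removing 3 electrons leaves Mo³⁺ with 6 − 3 = 3 d electrons; For octahedral d³ the high- and low-spin configurations coincide; t2g^3 e_g^0 → 3 unpaired.
(ii): Group 11 minus oxidation state +2 gives a d⁹ configuration for Cu²⁺; t2g^6 e_g^3 → 1 unpaired.
So (i) has more unpaired electrons.

(i)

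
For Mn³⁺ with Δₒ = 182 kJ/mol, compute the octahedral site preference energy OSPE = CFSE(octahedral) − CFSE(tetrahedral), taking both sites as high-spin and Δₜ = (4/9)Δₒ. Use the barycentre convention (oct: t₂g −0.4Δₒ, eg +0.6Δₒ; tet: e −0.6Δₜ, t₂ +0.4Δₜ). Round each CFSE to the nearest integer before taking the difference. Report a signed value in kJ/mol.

-77

Mn sits in group 7; removing 3 electrons leaves Mn³⁺ with 7 − 3 = 4 d electrons.
In an octahedral site d⁴ (HS) is t2g^3 e_g^1, giving CFSE(oct) = -0.6Δₒ = -109 kJ/mol.
Tetrahedral e^2 t2^2 gives -0.4Δₜ = -0.4 × (4/9) × 182 = -32 kJ/mol.
OSPE = CFSE(oct) − CFSE(tet) = -109 − (-32) = -77 kJ/mol.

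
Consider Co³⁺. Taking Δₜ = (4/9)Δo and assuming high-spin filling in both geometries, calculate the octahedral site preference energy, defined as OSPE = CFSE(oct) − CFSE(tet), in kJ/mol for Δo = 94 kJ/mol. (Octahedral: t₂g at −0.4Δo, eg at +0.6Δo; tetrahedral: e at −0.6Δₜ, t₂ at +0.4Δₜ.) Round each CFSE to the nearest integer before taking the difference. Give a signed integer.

Co³⁺: group 9, so d-count = 9 − 3 = 6.
Octahedral (high-spin): t2g^4 e_g^2, CFSE = 4(−0.4) + 2(+0.6) = -0.4Δo = -0.4 × 94 = -38 kJ/mol.
In a tetrahedral site the filling is e^3 t2^3: CFSE(tet) = -0.6Δₜ = -0.6 × (4/9)(94) = -25 kJ/mol.
OSPE = CFSE(oct) − CFSE(tet) = -38 − (-25) = -13 kJ/mol.

-13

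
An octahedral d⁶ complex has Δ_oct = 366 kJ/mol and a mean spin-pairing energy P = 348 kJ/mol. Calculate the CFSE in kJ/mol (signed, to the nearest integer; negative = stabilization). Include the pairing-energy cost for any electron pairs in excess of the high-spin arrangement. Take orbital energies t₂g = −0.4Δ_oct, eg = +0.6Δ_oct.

With Δ_oct > P the complex is low-spin.
Configuration: t₂g⁶ eg⁰.
Orbital CFSE = -2.4Δ_oct = -2.4 × 366 = -878 kJ/mol.
Excess pairs vs high-spin: 3 − 1 = 2; pairing cost = +696 kJ/mol.
Net CFSE = -878 + 696 = -182 kJ/mol.

-182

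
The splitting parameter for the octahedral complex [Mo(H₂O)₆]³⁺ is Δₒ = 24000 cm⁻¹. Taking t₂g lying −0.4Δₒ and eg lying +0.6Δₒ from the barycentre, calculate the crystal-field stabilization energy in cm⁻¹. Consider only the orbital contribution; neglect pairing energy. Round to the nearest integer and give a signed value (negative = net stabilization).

H₂O is neutral, so the +3 overall charge sits on Mo: oxidation state +3.
Mo is in group 6, so Mo³⁺ is d³ (6 − 3 = 3).
For octahedral d³ the high- and low-spin configurations coincide.
Electron filling gives t₂g³ eg⁰.
CFSE(orbital) = 3×(-0.4Δₒ) + 0×(0.6Δₒ) = -1.2Δₒ; with Δₒ = 24000 cm⁻¹ that is -28800 cm⁻¹.

-28800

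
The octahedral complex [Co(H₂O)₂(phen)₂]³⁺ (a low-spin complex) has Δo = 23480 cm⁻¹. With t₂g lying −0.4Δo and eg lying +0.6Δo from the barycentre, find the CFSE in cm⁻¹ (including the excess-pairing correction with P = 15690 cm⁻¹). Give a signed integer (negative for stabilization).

Ligand charges: 2×(+0) from H₂O and 2×(+0) from phen sum to +0; with overall charge +3, Co is +3.
Group 9 minus oxidation state +3 gives a d⁶ configuration for Co³⁺.
The d⁶ electrons fill as t₂g⁶ eg⁰.
CFSE(orbital) = 6×(-0.4Δo) + 0×(0.6Δo) = -2.4Δo; with Δo = 23480 cm⁻¹ that is -56352 cm⁻¹.
Pairing penalty: 3 pairs vs 1 in the high-spin reference → 2 extra × P = 31380 cm⁻¹.
Net CFSE = -56352 + 31380 = -24972 cm⁻¹.

-24972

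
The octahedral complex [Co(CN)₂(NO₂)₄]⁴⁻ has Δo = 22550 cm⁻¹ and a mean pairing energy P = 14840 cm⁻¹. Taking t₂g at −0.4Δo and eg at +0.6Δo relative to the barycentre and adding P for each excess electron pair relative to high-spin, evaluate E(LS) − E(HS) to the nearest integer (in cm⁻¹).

Ligand charges: 2×(-1) from CN⁻ and 4×(-1) from NO₂⁻ sum to -6; with overall charge -4, Co is +2.
Group 9 minus oxidation state +2 gives a d⁷ configuration for Co²⁺.
High-spin d⁷ fills as t₂g⁵ eg² with CFSE 5(−0.4) + 2(+0.6) = -0.8Δo = -18040 cm⁻¹.
Low-spin t₂g⁶ eg¹ gives -1.8Δo = -40590 cm⁻¹, but forming 1 extra pair costs 1P = 14840 cm⁻¹, so E(LS) = -40590 + 14840 = -25750 cm⁻¹.
E(LS) − E(HS) = -25750 − (-18040) = -7710 cm⁻¹.

-7710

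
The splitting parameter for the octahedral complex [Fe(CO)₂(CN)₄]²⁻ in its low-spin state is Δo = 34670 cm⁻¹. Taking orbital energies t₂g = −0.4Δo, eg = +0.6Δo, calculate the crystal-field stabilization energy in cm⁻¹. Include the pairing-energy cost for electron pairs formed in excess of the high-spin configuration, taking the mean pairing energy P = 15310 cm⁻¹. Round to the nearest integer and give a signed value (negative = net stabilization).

-52588

Ligand charges: 2×(+0) from CO and 4×(-1) from CN⁻ sum to -4; with overall charge -2, Fe is +2.
Fe is in group 8, so Fe²⁺ is d⁶ (8 − 2 = 6).
Electron filling gives t₂g⁶ eg⁰.
The orbital stabilization is -2.4Δo = -2.4 × 34670 = -83208 cm⁻¹.
High-spin d⁶ would be t₂g⁴ eg² with 1 pair; low-spin has 3, so 2 excess pairs cost +2P = +30620 cm⁻¹.
Overall CFSE = -83208 + 30620 = -52588 cm⁻¹.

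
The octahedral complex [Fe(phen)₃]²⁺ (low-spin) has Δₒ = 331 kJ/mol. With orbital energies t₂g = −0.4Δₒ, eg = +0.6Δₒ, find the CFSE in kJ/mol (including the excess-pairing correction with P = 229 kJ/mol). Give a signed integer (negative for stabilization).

phen is neutral, so the +2 overall charge sits on Fe: oxidation state +2.
Fe sits in group 8; removing 2 electrons leaves Fe²⁺ with 8 − 2 = 6 d electrons.
Electron filling gives t₂g⁶ eg⁰.
The orbital stabilization is -2.4Δₒ = -2.4 × 331 = -794 kJ/mol.
Relative to high-spin t₂g⁴ eg² (1 paired), the low-spin configuration has 2 additional pairs, contributing +2 × 229 = +458 kJ/mol.
Overall CFSE = -794 + 458 = -336 kJ/mol.

-336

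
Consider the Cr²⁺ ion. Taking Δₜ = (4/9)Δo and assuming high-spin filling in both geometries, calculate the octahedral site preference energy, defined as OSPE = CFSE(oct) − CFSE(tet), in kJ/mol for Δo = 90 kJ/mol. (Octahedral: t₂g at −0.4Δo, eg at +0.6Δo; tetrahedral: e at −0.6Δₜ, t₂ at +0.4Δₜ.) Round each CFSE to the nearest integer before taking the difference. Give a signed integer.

-38

Cr²⁺: group 6, so d-count = 6 − 2 = 4.
In an octahedral site d⁴ (HS) is t₂g³ eg¹, giving CFSE(oct) = -0.6Δo = -54 kJ/mol.
In a tetrahedral site the filling is e² t₂²: CFSE(tet) = -0.4Δₜ = -0.4 × (4/9)(90) = -16 kJ/mol.
OSPE = CFSE(oct) − CFSE(tet) = -54 − (-16) = -38 kJ/mol.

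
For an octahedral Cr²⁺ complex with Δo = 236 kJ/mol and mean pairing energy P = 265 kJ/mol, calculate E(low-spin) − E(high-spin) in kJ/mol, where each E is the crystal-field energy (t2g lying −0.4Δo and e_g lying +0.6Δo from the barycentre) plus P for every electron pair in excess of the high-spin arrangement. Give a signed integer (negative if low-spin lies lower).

29

Cr is in group 6, so Cr²⁺ is d⁴ (6 − 2 = 4).
High-spin d⁴ fills as t2g^3 e_g^1 with CFSE 3(−0.4) + 1(+0.6) = -0.6Δo = -142 kJ/mol.
Low-spin t2g^4 e_g^0 gives -1.6Δo = -378 kJ/mol, but forming 1 extra pair costs 1P = 265 kJ/mol, so E(LS) = -378 + 265 = -113 kJ/mol.
E(LS) − E(HS) = -113 − (-142) = 29 kJ/mol.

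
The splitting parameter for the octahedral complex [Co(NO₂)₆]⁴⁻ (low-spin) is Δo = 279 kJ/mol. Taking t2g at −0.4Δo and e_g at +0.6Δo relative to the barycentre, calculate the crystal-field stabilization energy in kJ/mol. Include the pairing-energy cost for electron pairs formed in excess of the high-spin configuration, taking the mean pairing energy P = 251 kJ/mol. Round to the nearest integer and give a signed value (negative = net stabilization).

-251

Each NO₂⁻ contributes -1; 6 × (-1) = -6. With overall charge -4, Co is in the +2 oxidation state.
Co is in group 9, so Co²⁺ is d⁷ (9 − 2 = 7).
The d⁷ electrons fill as t2g^6 e_g^1.
The orbital stabilization is -1.8Δo = -1.8 × 279 = -502 kJ/mol.
Pairing penalty: 3 pairs vs 2 in the high-spin reference → 1 extra × P = 251 kJ/mol.
Overall CFSE = -502 + 251 = -251 kJ/mol.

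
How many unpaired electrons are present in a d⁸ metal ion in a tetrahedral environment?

Tetrahedral splitting is small, so the complex is high-spin.
Configuration: e^4 t2^4, giving 2 unpaired electrons.

2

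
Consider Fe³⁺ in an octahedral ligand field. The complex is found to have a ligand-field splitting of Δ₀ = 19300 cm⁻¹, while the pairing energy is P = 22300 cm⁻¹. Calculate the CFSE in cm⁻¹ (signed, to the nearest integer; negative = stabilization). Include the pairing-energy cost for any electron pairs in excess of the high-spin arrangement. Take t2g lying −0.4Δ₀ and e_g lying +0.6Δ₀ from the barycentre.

Fe³⁺: group 8, so d-count = 8 − 3 = 5.
With Δ₀ < P the complex is high-spin.
Filling d⁵ accordingly: t2g^3 e_g^2.
Orbital CFSE = 0.0Δ₀ = 0.0 × 19300 = 0 cm⁻¹.
High-spin has no excess pairs, so no pairing correction applies.

0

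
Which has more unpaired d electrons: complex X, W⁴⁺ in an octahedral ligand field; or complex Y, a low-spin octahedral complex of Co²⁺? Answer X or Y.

X

X: W is in group 6, so W⁴⁺ is d² (6 − 4 = 2); t2g^2 e_g^0 → 2 unpaired.
Y: Co is in group 9, so Co²⁺ is d⁷ (9 − 2 = 7); t2g^6 e_g^1 → 1 unpaired.
So X has more unpaired electrons.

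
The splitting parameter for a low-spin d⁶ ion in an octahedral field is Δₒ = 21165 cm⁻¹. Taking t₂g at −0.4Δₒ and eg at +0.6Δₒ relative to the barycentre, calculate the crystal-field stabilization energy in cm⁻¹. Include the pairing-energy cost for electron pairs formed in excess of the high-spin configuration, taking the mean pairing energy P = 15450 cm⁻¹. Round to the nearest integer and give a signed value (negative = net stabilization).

The d⁶ electrons fill as t₂g⁶ eg⁰.
CFSE(orbital) = 6×(-0.4Δₒ) + 0×(0.6Δₒ) = -2.4Δₒ; with Δₒ = 21165 cm⁻¹ that is -50796 cm⁻¹.
High-spin d⁶ would be t₂g⁴ eg² with 1 pair; low-spin has 3, so 2 excess pairs cost +2P = +30900 cm⁻¹.
Overall CFSE = -50796 + 30900 = -19896 cm⁻¹.

-19896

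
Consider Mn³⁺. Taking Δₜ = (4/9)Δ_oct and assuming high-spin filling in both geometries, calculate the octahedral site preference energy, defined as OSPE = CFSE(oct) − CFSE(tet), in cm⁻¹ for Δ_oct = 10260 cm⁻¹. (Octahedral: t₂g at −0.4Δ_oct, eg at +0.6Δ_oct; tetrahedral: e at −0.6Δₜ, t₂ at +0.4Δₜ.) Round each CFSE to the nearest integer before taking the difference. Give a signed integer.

Group 7 minus oxidation state +3 gives a d⁴ configuration for Mn³⁺.
Octahedral high-spin t2g^3 e_g^1: CFSE = -0.6 × 10260 = -6156 cm⁻¹.
Tetrahedral: e^2 t2^2, CFSE = 2(−0.6) + 2(+0.4) = -0.4Δₜ = -0.4 × (4/9) × 10260 = -1824 cm⁻¹.
OSPE = CFSE(oct) − CFSE(tet) = -6156 − (-1824) = -4332 cm⁻¹.

-4332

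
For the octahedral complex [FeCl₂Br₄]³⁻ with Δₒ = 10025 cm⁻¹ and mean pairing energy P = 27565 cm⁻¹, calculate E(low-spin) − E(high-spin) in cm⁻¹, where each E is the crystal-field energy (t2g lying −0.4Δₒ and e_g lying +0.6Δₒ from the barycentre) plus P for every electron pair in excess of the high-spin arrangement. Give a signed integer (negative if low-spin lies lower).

Ligand charges: 2×(-1) from Cl⁻ and 4×(-1) from Br⁻ sum to -6; with overall charge -3, Fe is +3.
Fe³⁺: group 8, so d-count = 8 − 3 = 5.
In the high-spin limit (t2g^3 e_g^2) the orbital term is 0.0Δₒ = 0 cm⁻¹, with no excess pairing.
Low-spin: t2g^5 e_g^0, orbital CFSE = -2.0Δₒ = -20050 cm⁻¹; plus 2 excess pairs × P = +55130 cm⁻¹; total 35080 cm⁻¹.
Thus E(LS) − E(HS) = 35080 cm⁻¹.

35080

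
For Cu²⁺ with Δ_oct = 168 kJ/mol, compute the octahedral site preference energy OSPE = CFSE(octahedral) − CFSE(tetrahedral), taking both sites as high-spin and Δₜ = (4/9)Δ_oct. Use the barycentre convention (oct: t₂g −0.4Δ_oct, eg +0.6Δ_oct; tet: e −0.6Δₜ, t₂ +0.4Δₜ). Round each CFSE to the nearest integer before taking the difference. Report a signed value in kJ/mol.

-71

Cu sits in group 11; removing 2 electrons leaves Cu²⁺ with 11 − 2 = 9 d electrons.
Octahedral (high-spin): t₂g⁶ eg³, CFSE = 6(−0.4) + 3(+0.6) = -0.6Δ_oct = -0.6 × 168 = -101 kJ/mol.
Tetrahedral e⁴ t₂⁵ gives -0.4Δₜ = -0.4 × (4/9) × 168 = -30 kJ/mol.
OSPE = CFSE(oct) − CFSE(tet) = -101 − (-30) = -71 kJ/mol.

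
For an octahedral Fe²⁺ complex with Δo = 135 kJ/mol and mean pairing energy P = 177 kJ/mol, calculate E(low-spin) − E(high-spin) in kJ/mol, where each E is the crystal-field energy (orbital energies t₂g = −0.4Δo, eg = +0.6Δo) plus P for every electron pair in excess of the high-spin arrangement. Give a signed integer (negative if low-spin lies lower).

84

Group 8 minus oxidation state +2 gives a d⁶ configuration for Fe²⁺.
High-spin: t₂g⁴ eg², CFSE = -0.4Δo = -54 kJ/mol.
Low-spin: t₂g⁶ eg⁰, orbital CFSE = -2.4Δo = -324 kJ/mol; plus 2 excess pairs × P = +354 kJ/mol; total 30 kJ/mol.
The difference is 30 − (-54) = 84 kJ/mol, so high-spin lies lower.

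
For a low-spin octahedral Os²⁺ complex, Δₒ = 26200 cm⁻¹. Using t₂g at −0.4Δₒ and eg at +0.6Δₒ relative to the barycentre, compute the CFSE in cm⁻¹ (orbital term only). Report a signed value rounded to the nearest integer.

-62880

Group 8 minus oxidation state +2 gives a d⁶ configuration for Os²⁺.
Configuration: t₂g⁶ eg⁰.
Orbital CFSE = 6(-0.4) + 0(0.6) = -2.4Δₒ = -2.4 × 26200 = -62880 cm⁻¹.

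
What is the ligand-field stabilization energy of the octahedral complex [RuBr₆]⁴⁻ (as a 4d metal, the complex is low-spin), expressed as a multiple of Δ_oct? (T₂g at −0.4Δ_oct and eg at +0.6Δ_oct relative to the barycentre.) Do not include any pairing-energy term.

-2.4 Δ_oct

Each Br⁻ contributes -1; 6 × (-1) = -6. With overall charge -4, Ru is in the +2 oxidation state.
Ru²⁺: group 8, so d-count = 8 − 2 = 6.
Configuration: t₂g⁶ eg⁰.
CFSE = 6(-0.4Δ_oct) + 0(0.6Δ_oct) = -2.4Δ_oct + 0.0Δ_oct = -2.4Δ_oct.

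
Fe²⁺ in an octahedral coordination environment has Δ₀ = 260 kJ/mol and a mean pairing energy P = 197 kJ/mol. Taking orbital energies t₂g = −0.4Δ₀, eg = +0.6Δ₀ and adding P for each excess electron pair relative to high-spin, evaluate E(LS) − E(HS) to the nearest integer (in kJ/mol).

Fe sits in group 8; removing 2 electrons leaves Fe²⁺ with 8 − 2 = 6 d electrons.
High-spin: t₂g⁴ eg², CFSE = -0.4Δ₀ = -104 kJ/mol.
Low-spin t₂g⁶ eg⁰ gives -2.4Δ₀ = -624 kJ/mol, but forming 2 extra pairs costs 2P = 394 kJ/mol, so E(LS) = -624 + 394 = -230 kJ/mol.
The difference is -230 − (-104) = -126 kJ/mol, so low-spin lies lower.

-126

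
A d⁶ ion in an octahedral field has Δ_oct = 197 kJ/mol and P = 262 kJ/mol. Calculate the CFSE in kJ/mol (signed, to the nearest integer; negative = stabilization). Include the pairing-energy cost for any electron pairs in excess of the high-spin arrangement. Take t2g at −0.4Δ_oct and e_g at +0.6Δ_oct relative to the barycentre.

Δ_oct < P, so pairing is avoided: the ground state is high-spin.
That gives t2g^4 e_g^2.
Orbital CFSE = -0.4Δ_oct = -0.4 × 197 = -79 kJ/mol.
High-spin has no excess pairs, so no pairing correction applies.

-79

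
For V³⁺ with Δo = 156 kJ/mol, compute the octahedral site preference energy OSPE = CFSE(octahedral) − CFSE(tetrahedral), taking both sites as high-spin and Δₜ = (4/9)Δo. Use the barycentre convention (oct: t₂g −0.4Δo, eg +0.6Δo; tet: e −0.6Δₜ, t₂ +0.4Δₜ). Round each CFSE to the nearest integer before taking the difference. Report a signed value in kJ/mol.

V³⁺: group 5, so d-count = 5 − 3 = 2.
Octahedral (high-spin): t₂g² eg⁰, CFSE = 2(−0.4) + 0(+0.6) = -0.8Δo = -0.8 × 156 = -125 kJ/mol.
Tetrahedral e² t₂⁰ gives -1.2Δₜ = -1.2 × (4/9) × 156 = -83 kJ/mol.
Subtracting, OSPE = -125 − (-83) = -42 kJ/mol.

-42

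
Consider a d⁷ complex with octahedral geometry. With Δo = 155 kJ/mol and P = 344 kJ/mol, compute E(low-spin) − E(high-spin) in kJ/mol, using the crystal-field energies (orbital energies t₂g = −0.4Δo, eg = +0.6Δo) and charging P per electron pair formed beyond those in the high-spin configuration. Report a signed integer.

189

High-spin: t₂g⁵ eg², CFSE = -0.8Δo = -124 kJ/mol.
For low-spin the configuration is t₂g⁶ eg¹: orbital energy -1.8 × 155 = -279 kJ/mol, and 1 additional pair relative to high-spin adds 344 kJ/mol, giving 65 kJ/mol.
Thus E(LS) − E(HS) = 189 kJ/mol.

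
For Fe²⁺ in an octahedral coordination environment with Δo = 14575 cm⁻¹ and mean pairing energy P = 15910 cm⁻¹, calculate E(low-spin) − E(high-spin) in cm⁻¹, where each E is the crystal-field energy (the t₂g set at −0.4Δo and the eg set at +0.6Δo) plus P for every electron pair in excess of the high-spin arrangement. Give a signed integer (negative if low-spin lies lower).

2670

Fe²⁺: group 8, so d-count = 8 − 2 = 6.
High-spin d⁶ fills as t₂g⁴ eg² with CFSE 4(−0.4) + 2(+0.6) = -0.4Δo = -5830 cm⁻¹.
Low-spin t₂g⁶ eg⁰ gives -2.4Δo = -34980 cm⁻¹, but forming 2 extra pairs costs 2P = 31820 cm⁻¹, so E(LS) = -34980 + 31820 = -3160 cm⁻¹.
Thus E(LS) − E(HS) = 2670 cm⁻¹.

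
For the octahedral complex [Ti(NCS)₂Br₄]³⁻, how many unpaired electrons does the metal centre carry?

1

Ligand charges: 2×(-1) from NCS⁻ and 4×(-1) from Br⁻ sum to -6; with overall charge -3, Ti is +3.
Ti³⁺: group 4, so d-count = 4 − 3 = 1.
Configuration: t₂g¹ eg⁰, giving 1 unpaired electron.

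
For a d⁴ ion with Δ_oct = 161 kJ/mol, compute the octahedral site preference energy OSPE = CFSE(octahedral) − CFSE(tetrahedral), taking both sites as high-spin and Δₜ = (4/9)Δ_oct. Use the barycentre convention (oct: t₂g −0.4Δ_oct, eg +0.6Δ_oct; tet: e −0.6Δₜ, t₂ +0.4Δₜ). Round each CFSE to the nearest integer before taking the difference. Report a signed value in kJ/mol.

-68

In an octahedral site d⁴ (HS) is t₂g³ eg¹, giving CFSE(oct) = -0.6Δ_oct = -97 kJ/mol.
Tetrahedral: e² t₂², CFSE = 2(−0.6) + 2(+0.4) = -0.4Δₜ = -0.4 × (4/9) × 161 = -29 kJ/mol.
OSPE = -97 − (-29) = -68 kJ/mol.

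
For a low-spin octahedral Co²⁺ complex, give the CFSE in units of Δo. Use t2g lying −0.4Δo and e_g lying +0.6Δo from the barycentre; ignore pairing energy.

-1.8 Δo

Co is in group 9, so Co²⁺ is d⁷ (9 − 2 = 7).
Configuration: t2g^6 e_g^1.
CFSE = 6(-0.4Δo) + 1(0.6Δo) = -2.4Δo + 0.6Δo = -1.8Δo.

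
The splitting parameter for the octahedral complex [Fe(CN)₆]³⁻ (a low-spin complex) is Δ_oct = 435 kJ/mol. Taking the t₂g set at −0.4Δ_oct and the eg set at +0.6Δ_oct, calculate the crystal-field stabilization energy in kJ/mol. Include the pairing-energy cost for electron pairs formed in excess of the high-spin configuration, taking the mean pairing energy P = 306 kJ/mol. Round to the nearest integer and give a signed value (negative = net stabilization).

Each CN⁻ contributes -1; 6 × (-1) = -6. With overall charge -3, Fe is in the +3 oxidation state.
Fe sits in group 8; removing 3 electrons leaves Fe³⁺ with 8 − 3 = 5 d electrons.
Configuration: t₂g⁵ eg⁰.
The orbital stabilization is -2.0Δ_oct = -2.0 × 435 = -870 kJ/mol.
Relative to high-spin t₂g³ eg² (0 paired), the low-spin configuration has 2 additional pairs, contributing +2 × 306 = +612 kJ/mol.
Overall CFSE = -870 + 612 = -258 kJ/mol.

-258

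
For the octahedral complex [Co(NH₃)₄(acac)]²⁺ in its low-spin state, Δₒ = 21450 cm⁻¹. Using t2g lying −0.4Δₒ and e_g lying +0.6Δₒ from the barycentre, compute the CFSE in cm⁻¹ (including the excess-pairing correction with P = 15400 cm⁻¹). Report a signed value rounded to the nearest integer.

-20680

Ligand charges: 4×(+0) from NH₃ and 1×(-1) from acac⁻ sum to -1; with overall charge +2, Co is +3.
Group 9 minus oxidation state +3 gives a d⁶ configuration for Co³⁺.
Electron filling gives t2g^6 e_g^0.
CFSE(orbital) = 6×(-0.4Δₒ) + 0×(0.6Δₒ) = -2.4Δₒ; with Δₒ = 21450 cm⁻¹ that is -51480 cm⁻¹.
High-spin d⁶ would be t2g^4 e_g^2 with 1 pair; low-spin has 3, so 2 excess pairs cost +2P = +30800 cm⁻¹.
Overall CFSE = -51480 + 30800 = -20680 cm⁻¹.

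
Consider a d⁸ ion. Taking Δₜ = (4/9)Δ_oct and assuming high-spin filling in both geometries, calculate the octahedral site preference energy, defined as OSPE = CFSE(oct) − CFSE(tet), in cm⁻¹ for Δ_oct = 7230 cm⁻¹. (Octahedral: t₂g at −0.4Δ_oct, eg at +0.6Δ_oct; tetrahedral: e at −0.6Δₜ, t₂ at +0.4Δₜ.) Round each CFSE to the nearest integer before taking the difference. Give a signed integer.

In an octahedral site d⁸ (HS) is t₂g⁶ eg², giving CFSE(oct) = -1.2Δ_oct = -8676 cm⁻¹.
Tetrahedral: e⁴ t₂⁴, CFSE = 4(−0.6) + 4(+0.4) = -0.8Δₜ = -0.8 × (4/9) × 7230 = -2571 cm⁻¹.
Subtracting, OSPE = -8676 − (-2571) = -6105 cm⁻¹.

-6105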